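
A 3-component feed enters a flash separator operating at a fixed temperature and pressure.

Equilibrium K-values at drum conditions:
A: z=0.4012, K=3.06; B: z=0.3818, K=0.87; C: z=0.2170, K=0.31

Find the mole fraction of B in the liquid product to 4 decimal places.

x_B = 0.4195

Rachford–Rice: g(β) = Σ zᵢ(Kᵢ−1)/(1+β(Kᵢ−1)) = 0.
Check two-phase: ΣzᵢKᵢ = 1.6271 > 1 and Σzᵢ/Kᵢ = 1.2700 > 1, so g(0) = 0.6271 > 0 and g(1) = -0.2700 < 0.
Newton–Raphson from β = 0.44:
  β = 0.4400: g = 0.16587, g' = -0.6887 → β = 0.6808
  β = 0.6808: g = 0.00716, g' = -0.6702 → β = 0.6915
Converged at β = 0.6915.
Compositions from xᵢ = zᵢ/(1+β(Kᵢ−1)), yᵢ = Kᵢxᵢ:
  A: x = 0.1655, y = 0.5064
  B: x = 0.4195, y = 0.3650
  C: x = 0.4150, y = 0.1287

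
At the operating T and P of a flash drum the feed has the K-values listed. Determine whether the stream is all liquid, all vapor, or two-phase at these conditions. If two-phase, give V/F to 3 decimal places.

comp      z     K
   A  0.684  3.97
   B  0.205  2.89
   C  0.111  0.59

ΣzᵢKᵢ = 3.373; Σzᵢ/Kᵢ = 0.431.
Since Σzᵢ/Kᵢ < 1 the mixture is above its dew point — single vapor phase.

all vapor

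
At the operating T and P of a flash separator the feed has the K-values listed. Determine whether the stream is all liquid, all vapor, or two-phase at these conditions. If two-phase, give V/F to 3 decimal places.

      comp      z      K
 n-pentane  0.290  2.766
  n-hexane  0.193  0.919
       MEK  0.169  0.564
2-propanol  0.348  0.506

two-phase, V/F = 0.361

ΣzᵢKᵢ = 1.251; Σzᵢ/Kᵢ = 1.302.
Both exceed 1, so a two-phase solution exists.
Let ψ = V/F and solve Σ zᵢ(Kᵢ−1)/(1+ψ(Kᵢ−1)) = 0.
Newton–Raphson from ψ = 0.5:
  ψ = 0.500: g = -0.0668, g' = -0.459 → ψ = 0.354
  ψ = 0.354: g = 0.0034, g' = -0.513 → ψ = 0.361
Converged at ψ = 0.361.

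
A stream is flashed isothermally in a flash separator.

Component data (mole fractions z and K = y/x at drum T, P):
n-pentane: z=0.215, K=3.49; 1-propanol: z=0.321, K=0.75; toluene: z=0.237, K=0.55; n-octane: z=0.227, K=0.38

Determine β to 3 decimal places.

β = 0.194

Let β = V/F and solve Σ zᵢ(Kᵢ−1)/(1+β(Kᵢ−1)) = 0.
Feasibility: ΣzᵢKᵢ = 1.208, Σzᵢ/Kᵢ = 1.518 — both > 1, two phases present.
Newton–Raphson from β = 0.7:
  β = 0.700: g = -0.3065, g' = -0.581 → β = 0.173
  β = 0.173: g = 0.0171, g' = -0.839 → β = 0.193
  β = 0.193: g = 0.0004, g' = -0.800 → β = 0.194
Converged at β = 0.194.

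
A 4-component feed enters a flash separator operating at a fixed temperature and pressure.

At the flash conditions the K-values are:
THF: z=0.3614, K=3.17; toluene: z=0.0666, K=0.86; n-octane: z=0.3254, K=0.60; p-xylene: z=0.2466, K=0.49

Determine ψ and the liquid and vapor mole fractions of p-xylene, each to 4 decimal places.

ψ = 0.5602, x_p-xylene = 0.3452, y_p-xylene = 0.1692

Let ψ = V/F and solve Σ zᵢ(Kᵢ−1)/(1+ψ(Kᵢ−1)) = 0.
g(0) = ΣzᵢKᵢ − 1 = 0.5190 and g(1) = 1 − Σzᵢ/Kᵢ = -0.2370, so a root lies in (0, 1).
Newton iteration, ψ⁰ = 0.35:
  ψ = 0.3500: g = 0.13147, g' = -0.7166 → ψ = 0.5335
  ψ = 0.5335: g = 0.01516, g' = -0.5723 → ψ = 0.5600
  ψ = 0.5600: g = 0.00016, g' = -0.5605 → ψ = 0.5602
Converged at ψ = 0.5602.
Compositions from xᵢ = zᵢ/(1+ψ(Kᵢ−1)), yᵢ = Kᵢxᵢ:
  THF: x = 0.1631, y = 0.5171
  toluene: x = 0.0723, y = 0.0622
  n-octane: x = 0.4194, y = 0.2516
  p-xylene: x = 0.3452, y = 0.1692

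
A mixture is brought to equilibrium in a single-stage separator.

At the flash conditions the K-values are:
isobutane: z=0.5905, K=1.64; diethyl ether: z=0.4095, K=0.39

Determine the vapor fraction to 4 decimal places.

Rachford–Rice: g(ψ) = Σ zᵢ(Kᵢ−1)/(1+ψ(Kᵢ−1)) = 0.
g(0) = ΣzᵢKᵢ − 1 = 0.1281 and g(1) = 1 − Σzᵢ/Kᵢ = -0.4101, so a root lies in (0, 1).
Binary case is linear: z₁(K₁−1)(1+ψ(K₂−1)) + z₂(K₂−1)(1+ψ(K₁−1)) = 0
⇒ ψ = [z₁(K₁−1)+z₂(K₂−1)] / [−(K₁−1)(K₂−1)] = 0.12812/0.39040 = 0.3282

ψ = 0.3282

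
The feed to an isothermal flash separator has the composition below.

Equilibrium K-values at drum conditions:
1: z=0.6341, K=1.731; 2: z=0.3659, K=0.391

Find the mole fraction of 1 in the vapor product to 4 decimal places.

y_1 = 0.7867

Rachford–Rice: g(ψ) = Σ zᵢ(Kᵢ−1)/(1+ψ(Kᵢ−1)) = 0.
Check two-phase: ΣzᵢKᵢ = 1.2407 > 1 and Σzᵢ/Kᵢ = 1.3021 > 1, so g(0) = 0.2407 > 0 and g(1) = -0.3021 < 0.
Iterate (Newton) starting at ψ = 0.35:
  ψ = 0.3500: g = 0.08590, g' = -0.4340 → ψ = 0.5479
  ψ = 0.5479: g = -0.00345, g' = -0.4784 → ψ = 0.5407
Converged at ψ = 0.5407.
Compositions from xᵢ = zᵢ/(1+ψ(Kᵢ−1)), yᵢ = Kᵢxᵢ:
  1: x = 0.4545, y = 0.7867
  2: x = 0.5455, y = 0.2133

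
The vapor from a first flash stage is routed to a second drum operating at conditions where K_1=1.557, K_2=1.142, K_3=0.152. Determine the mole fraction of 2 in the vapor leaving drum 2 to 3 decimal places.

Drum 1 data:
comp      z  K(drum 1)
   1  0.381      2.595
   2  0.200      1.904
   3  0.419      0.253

Drum 1:
Let ψ₁ = V/F and solve Σ zᵢ(Kᵢ−1)/(1+ψ₁(Kᵢ−1)) = 0.
Feasibility: ΣzᵢKᵢ = 1.476, Σzᵢ/Kᵢ = 1.908 — both > 1, two phases present.
Newton–Raphson from ψ₁ = 0.5:
  ψ₁ = 0.500: g = -0.0370, g' = -0.973 → ψ₁ = 0.462
  ψ₁ = 0.462: g = -0.0005, g' = -0.948 → ψ₁ = 0.461
Converged at ψ₁ = 0.461.
Drum-1 compositions:
  1: x = 0.219, y = 0.570
  2: x = 0.141, y = 0.269
  3: x = 0.639, y = 0.162
Drum-2 feed = drum-1 vapor: z₂ = (0.5695, 0.2687, 0.1618).
Drum 2:
Newton iteration, ψ₂⁰ = 0.5:
  ψ₂ = 0.500: g = 0.0456, g' = -0.463 → ψ₂ = 0.598
  ψ₂ = 0.598: g = -0.0054, g' = -0.583 → ψ₂ = 0.589
Converged at ψ₂ = 0.589.
  1: x = 0.429, y = 0.668
  2: x = 0.248, y = 0.283
  3: x = 0.323, y = 0.049

y_2 (drum 2) = 0.283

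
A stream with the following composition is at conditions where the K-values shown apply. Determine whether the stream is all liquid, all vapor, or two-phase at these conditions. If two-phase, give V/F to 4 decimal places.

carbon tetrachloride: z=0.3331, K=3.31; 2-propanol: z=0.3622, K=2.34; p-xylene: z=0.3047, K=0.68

ΣzᵢKᵢ = 2.1573; Σzᵢ/Kᵢ = 0.7035.
Since Σzᵢ/Kᵢ < 1 the mixture is above its dew point — single vapor phase.

all vapor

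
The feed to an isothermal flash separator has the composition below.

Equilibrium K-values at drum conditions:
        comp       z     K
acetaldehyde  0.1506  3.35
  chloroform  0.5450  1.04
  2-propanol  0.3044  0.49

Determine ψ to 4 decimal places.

Rachford–Rice: g(ψ) = Σ zᵢ(Kᵢ−1)/(1+ψ(Kᵢ−1)) = 0.
Feasibility: ΣzᵢKᵢ = 1.2205, Σzᵢ/Kᵢ = 1.1902 — both > 1, two phases present.
Iterate (Newton) starting at ψ = 0.5:
  ψ = 0.5000: g = -0.02429, g' = -0.3193 → ψ = 0.4239
  ψ = 0.4239: g = 0.00066, g' = -0.3384 → ψ = 0.4259
Converged at ψ = 0.4259.

ψ = 0.4259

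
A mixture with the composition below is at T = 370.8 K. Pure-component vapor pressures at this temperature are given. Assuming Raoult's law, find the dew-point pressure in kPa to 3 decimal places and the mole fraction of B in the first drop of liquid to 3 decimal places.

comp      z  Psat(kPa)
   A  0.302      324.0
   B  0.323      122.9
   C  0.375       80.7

At the dew point ψ → 1, so Σzᵢ/Kᵢ = 1 with Kᵢ = Pᵢˢᵃᵗ/P ⇒ 1/P = Σzᵢ/Pᵢˢᵃᵗ.
1/P = 0.302/324.0 + 0.323/122.9 + 0.375/80.7 = 0.008207 ⇒ P = 121.846 kPa
xᵢ = zᵢP/Pᵢˢᵃᵗ ⇒ x_B = 0.323·121.846/122.9 = 0.320

Pdew = 121.846 kPa, x_B = 0.320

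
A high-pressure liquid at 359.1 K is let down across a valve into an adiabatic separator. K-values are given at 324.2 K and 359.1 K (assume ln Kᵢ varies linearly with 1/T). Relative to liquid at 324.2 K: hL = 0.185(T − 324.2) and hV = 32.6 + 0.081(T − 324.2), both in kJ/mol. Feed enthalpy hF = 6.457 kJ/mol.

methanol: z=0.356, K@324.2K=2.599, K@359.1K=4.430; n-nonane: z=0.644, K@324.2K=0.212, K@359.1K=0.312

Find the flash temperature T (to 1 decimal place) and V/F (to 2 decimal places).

T = 333.5 K, V/F = 0.15

Adiabatic flash: solve Rachford–Rice at each trial T, then check hF = ψ·hV(T) + (1−ψ)·hL(T).
  T = 324.2 K: K = (2.599, 0.212), RR gives ψ = 0.049, H_out = 1.598 kJ/mol
  T = 359.1 K: K = (4.430, 0.312), RR gives ψ = 0.330, H_out = 16.008 kJ/mol
  T = 341.6 K: K = (3.437, 0.260), RR gives ψ = 0.217, H_out = 9.887 kJ/mol
  T = 332.9 K: K = (3.000, 0.235), RR gives ψ = 0.143, H_out = 6.156 kJ/mol
  T = 337.2 K: K = (3.211, 0.247), RR gives ψ = 0.182, H_out = 8.080 kJ/mol
  T = 335.0 K: K = (3.102, 0.241), RR gives ψ = 0.163, H_out = 7.118 kJ/mol
  T = 333.9 K: K = (3.048, 0.238), RR gives ψ = 0.153, H_out = 6.620 kJ/mol
Linear interpolation between T = 332.9 (H_out = 6.156) and T = 333.9 (H_out = 6.620) on hF = 6.457 gives T ≈ 333.5 K, at which ψ = 0.15.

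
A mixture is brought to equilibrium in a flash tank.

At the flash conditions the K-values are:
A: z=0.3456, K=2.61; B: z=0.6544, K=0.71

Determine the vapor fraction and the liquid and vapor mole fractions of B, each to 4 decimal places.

ψ = 0.7853, x_B = 0.8474, y_B = 0.6016

Material balance + equilibrium reduce to Σ zᵢ(Kᵢ−1)/(1+ψ(Kᵢ−1)) = 0.
Check two-phase: ΣzᵢKᵢ = 1.3666 > 1 and Σzᵢ/Kᵢ = 1.0541 > 1, so g(0) = 0.3666 > 0 and g(1) = -0.0541 < 0.
Newton–Raphson from ψ = 0.5:
  ψ = 0.5000: g = 0.08630, g' = -0.3502 → ψ = 0.7464
  ψ = 0.7464: g = 0.01052, g' = -0.2744 → ψ = 0.7847
  ψ = 0.7847: g = 0.00014, g' = -0.2671 → ψ = 0.7853
Converged at ψ = 0.7853.
Compositions from xᵢ = zᵢ/(1+ψ(Kᵢ−1)), yᵢ = Kᵢxᵢ:
  A: x = 0.1526, y = 0.3984
  B: x = 0.8474, y = 0.6016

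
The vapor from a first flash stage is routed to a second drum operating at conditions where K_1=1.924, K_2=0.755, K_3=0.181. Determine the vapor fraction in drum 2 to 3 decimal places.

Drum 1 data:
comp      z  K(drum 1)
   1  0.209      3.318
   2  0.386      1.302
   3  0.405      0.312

V/F (drum 2) = 0.234

Drum 1:
Let ψ₁ = V/F and solve Σ zᵢ(Kᵢ−1)/(1+ψ₁(Kᵢ−1)) = 0.
Check two-phase: ΣzᵢKᵢ = 1.322 > 1 and Σzᵢ/Kᵢ = 1.658 > 1, so g(0) = 0.322 > 0 and g(1) = -0.658 < 0.
Iterate (Newton) starting at ψ₁ = 0.5:
  ψ₁ = 0.500: g = -0.0991, g' = -0.713 → ψ₁ = 0.361
  ψ₁ = 0.361: g = -0.0019, g' = -0.701 → ψ₁ = 0.358
Converged at ψ₁ = 0.358.
Drum-1 compositions:
  1: x = 0.114, y = 0.379
  2: x = 0.348, y = 0.453
  3: x = 0.538, y = 0.168
Drum-2 feed = drum-1 vapor: z₂ = (0.3788, 0.4535, 0.1677).
Drum 2:
Material balance + equilibrium reduce to Σ zᵢ(Kᵢ−1)/(1+ψ₂(Kᵢ−1)) = 0.
Feasibility: ΣzᵢKᵢ = 1.102, Σzᵢ/Kᵢ = 1.724 — both > 1, two phases present.
Newton–Raphson from ψ₂ = 0.5:
  ψ₂ = 0.500: g = -0.1198, g' = -0.509 → ψ₂ = 0.265
  ψ₂ = 0.265: g = -0.0130, g' = -0.423 → ψ₂ = 0.234
Converged at ψ₂ = 0.234.
  1: x = 0.311, y = 0.599
  2: x = 0.481, y = 0.363
  3: x = 0.207, y = 0.038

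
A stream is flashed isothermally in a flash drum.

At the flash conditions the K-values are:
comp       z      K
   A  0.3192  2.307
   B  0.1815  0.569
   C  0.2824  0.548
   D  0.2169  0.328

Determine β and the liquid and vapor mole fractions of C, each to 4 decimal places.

Material balance + equilibrium reduce to Σ zᵢ(Kᵢ−1)/(1+β(Kᵢ−1)) = 0.
Feasibility: ΣzᵢKᵢ = 1.0656, Σzᵢ/Kᵢ = 1.6340 — both > 1, two phases present.
Newton iteration, β⁰ = 0.5:
  β = 0.5000: g = -0.23183, g' = -0.5727 → β = 0.0952
  β = 0.0952: g = 0.00036, g' = -0.6427 → β = 0.0957
Converged at β = 0.0957.
Compositions from xᵢ = zᵢ/(1+β(Kᵢ−1)), yᵢ = Kᵢxᵢ:
  A: x = 0.2837, y = 0.6545
  B: x = 0.1893, y = 0.1077
  C: x = 0.2952, y = 0.1618
  D: x = 0.2318, y = 0.0760

β = 0.0957, x_C = 0.2952, y_C = 0.1618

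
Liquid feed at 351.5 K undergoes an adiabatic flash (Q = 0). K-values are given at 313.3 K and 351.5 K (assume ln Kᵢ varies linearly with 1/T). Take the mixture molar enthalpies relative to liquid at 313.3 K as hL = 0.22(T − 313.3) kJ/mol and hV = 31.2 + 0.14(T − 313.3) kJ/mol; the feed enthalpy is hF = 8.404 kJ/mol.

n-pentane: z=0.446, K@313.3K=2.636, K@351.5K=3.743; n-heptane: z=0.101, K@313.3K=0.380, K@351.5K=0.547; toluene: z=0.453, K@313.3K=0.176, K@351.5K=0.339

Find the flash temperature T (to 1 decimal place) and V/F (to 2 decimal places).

T = 316.3 K, V/F = 0.25

Adiabatic flash: solve Rachford–Rice at each trial T, then check hF = ψ·hV(T) + (1−ψ)·hL(T).
  T = 313.3 K: K = (2.636, 0.380, 0.176), RR gives ψ = 0.227, H_out = 7.083 kJ/mol
  T = 351.5 K: K = (3.743, 0.547, 0.339), RR gives ψ = 0.509, H_out = 22.725 kJ/mol
  T = 332.4 K: K = (3.173, 0.461, 0.249), RR gives ψ = 0.368, H_out = 15.130 kJ/mol
  T = 322.9 K: K = (2.901, 0.420, 0.211), RR gives ψ = 0.300, H_out = 11.253 kJ/mol
  T = 318.1 K: K = (2.768, 0.400, 0.193), RR gives ψ = 0.265, H_out = 9.211 kJ/mol
  T = 315.7 K: K = (2.701, 0.390, 0.184), RR gives ψ = 0.246, H_out = 8.159 kJ/mol
Linear interpolation between T = 315.7 (H_out = 8.159) and T = 318.1 (H_out = 9.211) on hF = 8.404 gives T ≈ 316.3 K, at which ψ = 0.25.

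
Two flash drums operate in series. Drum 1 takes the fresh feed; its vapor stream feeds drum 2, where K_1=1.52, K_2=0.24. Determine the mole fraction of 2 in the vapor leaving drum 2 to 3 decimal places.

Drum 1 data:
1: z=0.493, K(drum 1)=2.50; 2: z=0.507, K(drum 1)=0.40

y_2 (drum 2) = 0.097

Drum 1:
Material balance + equilibrium reduce to Σ zᵢ(Kᵢ−1)/(1+ψ₁(Kᵢ−1)) = 0.
Check two-phase: ΣzᵢKᵢ = 1.435 > 1 and Σzᵢ/Kᵢ = 1.465 > 1, so g(0) = 0.435 > 0 and g(1) = -0.465 < 0.
Newton–Raphson from ψ₁ = 0.46:
  ψ₁ = 0.460: g = 0.0174, g' = -0.737 → ψ₁ = 0.484
Converged at ψ₁ = 0.484.
Drum-1 compositions:
  1: x = 0.286, y = 0.714
  2: x = 0.714, y = 0.286
Drum-2 feed = drum-1 vapor: z₂ = (0.7143, 0.2857).
Drum 2:
Material balance + equilibrium reduce to Σ zᵢ(Kᵢ−1)/(1+ψ₂(Kᵢ−1)) = 0.
Feasibility: ΣzᵢKᵢ = 1.154, Σzᵢ/Kᵢ = 1.660 — both > 1, two phases present.
Binary case is linear: z₁(K₁−1)(1+ψ₂(K₂−1)) + z₂(K₂−1)(1+ψ₂(K₁−1)) = 0
⇒ ψ₂ = [z₁(K₁−1)+z₂(K₂−1)] / [−(K₁−1)(K₂−1)] = 0.1543/0.3952 = 0.390
  1: x = 0.594, y = 0.903
  2: x = 0.406, y = 0.097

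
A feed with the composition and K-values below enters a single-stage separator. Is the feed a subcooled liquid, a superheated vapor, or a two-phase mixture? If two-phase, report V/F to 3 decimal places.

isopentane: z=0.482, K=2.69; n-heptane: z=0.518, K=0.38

two-phase, V/F = 0.471

ΣzᵢKᵢ = 1.493; Σzᵢ/Kᵢ = 1.542.
Both exceed 1, so a two-phase solution exists.
Material balance + equilibrium reduce to Σ zᵢ(Kᵢ−1)/(1+ψ(Kᵢ−1)) = 0.
Binary case is linear: z₁(K₁−1)(1+ψ(K₂−1)) + z₂(K₂−1)(1+ψ(K₁−1)) = 0
⇒ ψ = [z₁(K₁−1)+z₂(K₂−1)] / [−(K₁−1)(K₂−1)] = 0.4934/1.0478 = 0.471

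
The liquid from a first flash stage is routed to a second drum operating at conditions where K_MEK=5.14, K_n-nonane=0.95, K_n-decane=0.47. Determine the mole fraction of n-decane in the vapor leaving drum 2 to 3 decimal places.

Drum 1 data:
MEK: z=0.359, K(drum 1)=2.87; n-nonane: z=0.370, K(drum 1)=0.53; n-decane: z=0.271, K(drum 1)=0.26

y_n-decane (drum 2) = 0.233

Drum 1:
Rachford–Rice: g(ψ₁) = Σ zᵢ(Kᵢ−1)/(1+ψ₁(Kᵢ−1)) = 0.
Feasibility: ΣzᵢKᵢ = 1.297, Σzᵢ/Kᵢ = 1.866 — both > 1, two phases present.
Newton–Raphson from ψ₁ = 0.69:
  ψ₁ = 0.690: g = -0.3740, g' = -1.038 → ψ₁ = 0.330
  ψ₁ = 0.330: g = -0.0557, g' = -0.855 → ψ₁ = 0.264
  ψ₁ = 0.264: g = 0.0013, g' = -0.898 → ψ₁ = 0.266
Converged at ψ₁ = 0.266.
Drum-1 compositions:
  MEK: x = 0.240, y = 0.688
  n-nonane: x = 0.423, y = 0.224
  n-decane: x = 0.337, y = 0.088
Drum-2 feed = drum-1 liquid: z₂ = (0.2398, 0.4228, 0.3374).
Drum 2:
Material balance + equilibrium reduce to Σ zᵢ(Kᵢ−1)/(1+ψ₂(Kᵢ−1)) = 0.
Check two-phase: ΣzᵢKᵢ = 1.793 > 1 and Σzᵢ/Kᵢ = 1.210 > 1, so g(0) = 0.793 > 0 and g(1) = -0.210 < 0.
Newton–Raphson from ψ₂ = 0.5:
  ψ₂ = 0.500: g = 0.0584, g' = -0.613 → ψ₂ = 0.595
  ψ₂ = 0.595: g = 0.0035, g' = -0.546 → ψ₂ = 0.602
Converged at ψ₂ = 0.602.
  MEK: x = 0.069, y = 0.353
  n-nonane: x = 0.436, y = 0.414
  n-decane: x = 0.495, y = 0.233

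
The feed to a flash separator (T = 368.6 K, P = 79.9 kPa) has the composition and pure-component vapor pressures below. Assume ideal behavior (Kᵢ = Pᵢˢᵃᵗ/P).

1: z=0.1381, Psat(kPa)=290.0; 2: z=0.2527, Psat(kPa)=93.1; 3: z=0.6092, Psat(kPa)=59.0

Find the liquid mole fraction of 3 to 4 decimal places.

Raoult's law: Kᵢ = Pᵢˢᵃᵗ/P = Pᵢˢᵃᵗ/79.9.
  K_1 = 290.0/79.9 = 3.629537, K_2 = 93.1/79.9 = 1.165207, K_3 = 59.0/79.9 = 0.738423
Rachford–Rice: g(ψ) = Σ zᵢ(Kᵢ−1)/(1+ψ(Kᵢ−1)) = 0.
Check two-phase: ΣzᵢKᵢ = 1.2455 > 1 and Σzᵢ/Kᵢ = 1.0799 > 1, so g(0) = 0.2455 > 0 and g(1) = -0.0799 < 0.
Iterate (Newton) starting at ψ = 0.5:
  ψ = 0.5000: g = 0.01211, g' = -0.2393 → ψ = 0.5506
  ψ = 0.5506: g = 0.00045, g' = -0.2220 → ψ = 0.5526
Converged at ψ = 0.5526.
Compositions from xᵢ = zᵢ/(1+ψ(Kᵢ−1)), yᵢ = Kᵢxᵢ:
  1: x = 0.0563, y = 0.2043
  2: x = 0.2316, y = 0.2698
  3: x = 0.7121, y = 0.5259

x_3 = 0.7121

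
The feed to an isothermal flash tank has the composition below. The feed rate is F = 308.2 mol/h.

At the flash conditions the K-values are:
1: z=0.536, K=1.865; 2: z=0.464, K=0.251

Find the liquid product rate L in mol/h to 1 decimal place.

L = 253.0 mol/h

Rachford–Rice: g(ψ) = Σ zᵢ(Kᵢ−1)/(1+ψ(Kᵢ−1)) = 0.
g(0) = ΣzᵢKᵢ − 1 = 0.116 and g(1) = 1 − Σzᵢ/Kᵢ = -1.136, so a root lies in (0, 1).
Binary case is linear: z₁(K₁−1)(1+ψ(K₂−1)) + z₂(K₂−1)(1+ψ(K₁−1)) = 0
⇒ ψ = [z₁(K₁−1)+z₂(K₂−1)] / [−(K₁−1)(K₂−1)] = 0.1161/0.6479 = 0.179
Then V = ψ·F = 0.1792·308.2 = 55.2 mol/h and L = F − V = 253.0 mol/h.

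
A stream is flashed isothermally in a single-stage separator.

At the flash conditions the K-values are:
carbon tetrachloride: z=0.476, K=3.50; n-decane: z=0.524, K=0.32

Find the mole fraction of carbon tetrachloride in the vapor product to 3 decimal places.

y_carbon tetrachloride = 0.748

Rachford–Rice: g(V/F) = Σ zᵢ(Kᵢ−1)/(1+V/F(Kᵢ−1)) = 0.
Check two-phase: ΣzᵢKᵢ = 1.834 > 1 and Σzᵢ/Kᵢ = 1.773 > 1, so g(0) = 0.834 > 0 and g(1) = -0.773 < 0.
Iterate (Newton) starting at V/F = 0.35:
  V/F = 0.350: g = 0.1671, g' = -1.264 → V/F = 0.482
  V/F = 0.482: g = 0.0094, g' = -1.148 → V/F = 0.490
Converged at V/F = 0.490.
Compositions from xᵢ = zᵢ/(1+V/F(Kᵢ−1)), yᵢ = Kᵢxᵢ:
  carbon tetrachloride: x = 0.214, y = 0.748
  n-decane: x = 0.786, y = 0.252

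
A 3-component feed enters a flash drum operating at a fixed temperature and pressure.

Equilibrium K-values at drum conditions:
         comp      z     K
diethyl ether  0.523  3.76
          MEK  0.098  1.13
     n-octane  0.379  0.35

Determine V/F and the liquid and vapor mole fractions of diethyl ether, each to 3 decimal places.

Rachford–Rice: g(V/F) = Σ zᵢ(Kᵢ−1)/(1+V/F(Kᵢ−1)) = 0.
Check two-phase: ΣzᵢKᵢ = 2.210 > 1 and Σzᵢ/Kᵢ = 1.309 > 1, so g(0) = 1.210 > 0 and g(1) = -0.309 < 0.
Newton iteration, V/F⁰ = 0.32:
  V/F = 0.320: g = 0.4677, g' = -1.380 → V/F = 0.659
  V/F = 0.659: g = 0.0930, g' = -0.993 → V/F = 0.753
  V/F = 0.753: g = -0.0015, g' = -1.036 → V/F = 0.751
Converged at V/F = 0.751.
Compositions from xᵢ = zᵢ/(1+V/F(Kᵢ−1)), yᵢ = Kᵢxᵢ:
  diethyl ether: x = 0.170, y = 0.640
  MEK: x = 0.089, y = 0.101
  n-octane: x = 0.741, y = 0.259

V/F = 0.751, x_diethyl ether = 0.170, y_diethyl ether = 0.640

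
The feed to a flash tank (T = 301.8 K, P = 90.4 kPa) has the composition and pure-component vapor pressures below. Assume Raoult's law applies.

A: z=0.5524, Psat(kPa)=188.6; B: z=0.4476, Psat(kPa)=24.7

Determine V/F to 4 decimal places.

V/F = 0.3480

Raoult's law: Kᵢ = Pᵢˢᵃᵗ/P = Pᵢˢᵃᵗ/90.4.
  K_A = 188.6/90.4 = 2.086283, K_B = 24.7/90.4 = 0.273230
Rachford–Rice: g(V/F) = Σ zᵢ(Kᵢ−1)/(1+V/F(Kᵢ−1)) = 0.
Feasibility: ΣzᵢKᵢ = 1.2748, Σzᵢ/Kᵢ = 1.9030 — both > 1, two phases present.
Iterate (Newton) starting at V/F = 0.35:
  V/F = 0.3500: g = -0.00151, g' = -0.7674 → V/F = 0.3480
Converged at V/F = 0.3480.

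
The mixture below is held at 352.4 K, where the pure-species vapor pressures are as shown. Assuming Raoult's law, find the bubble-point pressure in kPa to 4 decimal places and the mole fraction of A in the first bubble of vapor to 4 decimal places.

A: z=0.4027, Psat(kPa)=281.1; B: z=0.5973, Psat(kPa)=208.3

At the bubble point ψ → 0, so ΣzᵢKᵢ = 1 with Kᵢ = Pᵢˢᵃᵗ/P ⇒ P = ΣzᵢPᵢˢᵃᵗ.
P = 0.4027·281.1 + 0.5973·208.3 = 237.6166 kPa
yᵢ = zᵢPᵢˢᵃᵗ/P ⇒ y_A = 0.4027·281.1/237.6166 = 0.4764

Pbub = 237.6166 kPa, y_A = 0.4764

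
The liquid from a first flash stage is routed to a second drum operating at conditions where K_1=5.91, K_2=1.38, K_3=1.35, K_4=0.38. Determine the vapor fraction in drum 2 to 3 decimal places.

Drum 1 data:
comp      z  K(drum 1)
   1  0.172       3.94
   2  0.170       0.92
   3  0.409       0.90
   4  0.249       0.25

Drum 1:
Material balance + equilibrium reduce to Σ zᵢ(Kᵢ−1)/(1+ψ₁(Kᵢ−1)) = 0.
g(0) = ΣzᵢKᵢ − 1 = 0.264 and g(1) = 1 − Σzᵢ/Kᵢ = -0.679, so a root lies in (0, 1).
Iterate (Newton) starting at ψ₁ = 0.45:
  ψ₁ = 0.450: g = -0.1211, g' = -0.600 → ψ₁ = 0.248
  ψ₁ = 0.248: g = 0.0071, g' = -0.714 → ψ₁ = 0.258
Converged at ψ₁ = 0.258.
Drum-1 compositions:
  1: x = 0.098, y = 0.385
  2: x = 0.174, y = 0.160
  3: x = 0.420, y = 0.378
  4: x = 0.309, y = 0.077
Drum-2 feed = drum-1 liquid: z₂ = (0.0978, 0.1736, 0.4198, 0.3088).
Drum 2:
Rachford–Rice: g(ψ₂) = Σ zᵢ(Kᵢ−1)/(1+ψ₂(Kᵢ−1)) = 0.
g(0) = ΣzᵢKᵢ − 1 = 0.502 and g(1) = 1 − Σzᵢ/Kᵢ = -0.266, so a root lies in (0, 1).
Newton iteration, ψ₂⁰ = 0.5:
  ψ₂ = 0.500: g = 0.0420, g' = -0.502 → ψ₂ = 0.584
Converged at ψ₂ = 0.584.
  1: x = 0.025, y = 0.149
  2: x = 0.142, y = 0.196
  3: x = 0.349, y = 0.471
  4: x = 0.484, y = 0.184

V/F (drum 2) = 0.584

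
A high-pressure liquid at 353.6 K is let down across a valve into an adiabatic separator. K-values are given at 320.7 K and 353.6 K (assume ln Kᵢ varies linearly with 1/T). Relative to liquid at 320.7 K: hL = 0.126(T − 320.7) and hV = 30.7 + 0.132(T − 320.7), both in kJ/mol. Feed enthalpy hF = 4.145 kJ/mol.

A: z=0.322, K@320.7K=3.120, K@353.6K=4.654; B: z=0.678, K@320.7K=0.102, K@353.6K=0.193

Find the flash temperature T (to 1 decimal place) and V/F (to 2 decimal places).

T = 329.8 K, V/F = 0.10

Adiabatic flash: solve Rachford–Rice at each trial T, then check hF = ψ·hV(T) + (1−ψ)·hL(T).
  T = 320.7 K: K = (3.120, 0.102), RR gives ψ = 0.039, H_out = 1.190 kJ/mol
  T = 353.6 K: K = (4.654, 0.193), RR gives ψ = 0.213, H_out = 10.741 kJ/mol
  T = 337.1 K: K = (3.846, 0.142), RR gives ψ = 0.137, H_out = 6.292 kJ/mol
  T = 328.9 K: K = (3.473, 0.121), RR gives ψ = 0.092, H_out = 3.867 kJ/mol
  T = 333.0 K: K = (3.657, 0.131), RR gives ψ = 0.116, H_out = 5.104 kJ/mol
  T = 330.9 K: K = (3.562, 0.126), RR gives ψ = 0.104, H_out = 4.478 kJ/mol
Linear interpolation between T = 328.9 (H_out = 3.867) and T = 330.9 (H_out = 4.478) on hF = 4.145 gives T ≈ 329.8 K, at which ψ = 0.10.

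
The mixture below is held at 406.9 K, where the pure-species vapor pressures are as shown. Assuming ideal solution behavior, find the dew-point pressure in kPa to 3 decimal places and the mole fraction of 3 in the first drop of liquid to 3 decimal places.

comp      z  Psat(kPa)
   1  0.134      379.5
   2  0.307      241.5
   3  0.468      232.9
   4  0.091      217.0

Pdew = 246.724 kPa, x_3 = 0.496

At the dew point ψ → 1, so Σzᵢ/Kᵢ = 1 with Kᵢ = Pᵢˢᵃᵗ/P ⇒ 1/P = Σzᵢ/Pᵢˢᵃᵗ.
1/P = 0.134/379.5 + 0.307/241.5 + 0.468/232.9 + 0.091/217.0 = 0.004053 ⇒ P = 246.724 kPa
xᵢ = zᵢP/Pᵢˢᵃᵗ ⇒ x_3 = 0.468·246.724/232.9 = 0.496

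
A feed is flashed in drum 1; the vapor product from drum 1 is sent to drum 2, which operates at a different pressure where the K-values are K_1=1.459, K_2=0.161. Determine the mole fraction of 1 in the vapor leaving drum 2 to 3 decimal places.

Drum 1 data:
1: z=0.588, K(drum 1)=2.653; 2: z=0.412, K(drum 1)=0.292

Drum 1:
Binary case is linear: z₁(K₁−1)(1+ψ₁(K₂−1)) + z₂(K₂−1)(1+ψ₁(K₁−1)) = 0
⇒ ψ₁ = [z₁(K₁−1)+z₂(K₂−1)] / [−(K₁−1)(K₂−1)] = 0.6803/1.1703 = 0.581
Drum-1 compositions:
  1: x = 0.300, y = 0.796
  2: x = 0.700, y = 0.204
Drum-2 feed = drum-1 vapor: z₂ = (0.7956, 0.2044).
Drum 2:
Newton–Raphson from ψ₂ = 0.65:
  ψ₂ = 0.650: g = -0.0960, g' = -0.796 → ψ₂ = 0.529
  ψ₂ = 0.529: g = -0.0148, g' = -0.574 → ψ₂ = 0.504
  ψ₂ = 0.504: g = -0.0004, g' = -0.542 → ψ₂ = 0.503
Converged at ψ₂ = 0.503.
  1: x = 0.646, y = 0.943
  2: x = 0.354, y = 0.057

y_1 (drum 2) = 0.943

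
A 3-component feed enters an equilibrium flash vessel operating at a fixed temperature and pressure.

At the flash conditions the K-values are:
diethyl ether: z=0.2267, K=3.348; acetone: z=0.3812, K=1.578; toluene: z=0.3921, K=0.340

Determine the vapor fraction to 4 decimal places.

Newton–Raphson from ψ = 0.5:
  ψ = 0.5000: g = 0.02953, g' = -0.7216 → ψ = 0.5409
  ψ = 0.5409: g = -0.00014, g' = -0.7296 → ψ = 0.5407
Converged at ψ = 0.5407.

ψ = 0.5407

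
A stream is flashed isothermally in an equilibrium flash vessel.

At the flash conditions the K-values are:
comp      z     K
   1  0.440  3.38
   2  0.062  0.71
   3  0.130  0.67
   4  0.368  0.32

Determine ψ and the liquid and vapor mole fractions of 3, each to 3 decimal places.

ψ = 0.528, x_3 = 0.157, y_3 = 0.105

Newton iteration, ψ⁰ = 0.5:
  ψ = 0.500: g = 0.0266, g' = -0.938 → ψ = 0.528
Converged at ψ = 0.528.
Compositions from xᵢ = zᵢ/(1+ψ(Kᵢ−1)), yᵢ = Kᵢxᵢ:
  1: x = 0.195, y = 0.659
  2: x = 0.073, y = 0.052
  3: x = 0.157, y = 0.105
  4: x = 0.574, y = 0.184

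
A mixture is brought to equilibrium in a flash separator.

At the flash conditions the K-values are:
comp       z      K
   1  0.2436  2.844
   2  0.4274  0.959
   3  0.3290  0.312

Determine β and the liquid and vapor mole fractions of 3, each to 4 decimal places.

β = 0.2769, x_3 = 0.4064, y_3 = 0.1268

Let β = V/F and solve Σ zᵢ(Kᵢ−1)/(1+β(Kᵢ−1)) = 0.
Check two-phase: ΣzᵢKᵢ = 1.2053 > 1 and Σzᵢ/Kᵢ = 1.5858 > 1, so g(0) = 0.2053 > 0 and g(1) = -0.5858 < 0.
Newton–Raphson from β = 0.45:
  β = 0.4500: g = -0.10022, g' = -0.5749 → β = 0.2757
  β = 0.2757: g = 0.00076, g' = -0.6020 → β = 0.2769
Converged at β = 0.2769.
Compositions from xᵢ = zᵢ/(1+β(Kᵢ−1)), yᵢ = Kᵢxᵢ:
  1: x = 0.1613, y = 0.4586
  2: x = 0.4323, y = 0.4146
  3: x = 0.4064, y = 0.1268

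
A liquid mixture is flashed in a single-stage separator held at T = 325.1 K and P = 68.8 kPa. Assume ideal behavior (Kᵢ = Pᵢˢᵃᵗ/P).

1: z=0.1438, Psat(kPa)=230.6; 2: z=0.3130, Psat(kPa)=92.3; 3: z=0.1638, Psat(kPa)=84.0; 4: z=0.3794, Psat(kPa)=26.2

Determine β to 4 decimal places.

β = 0.3788

Raoult's law: Kᵢ = Pᵢˢᵃᵗ/P = Pᵢˢᵃᵗ/68.8.
  K_1 = 230.6/68.8 = 3.351744, K_2 = 92.3/68.8 = 1.341570, K_3 = 84.0/68.8 = 1.220930, K_4 = 26.2/68.8 = 0.380814
Newton iteration, β⁰ = 0.5:
  β = 0.5000: g = -0.06093, g' = -0.5063 → β = 0.3796
  β = 0.3796: g = -0.00042, g' = -0.5060 → β = 0.3788
Converged at β = 0.3788.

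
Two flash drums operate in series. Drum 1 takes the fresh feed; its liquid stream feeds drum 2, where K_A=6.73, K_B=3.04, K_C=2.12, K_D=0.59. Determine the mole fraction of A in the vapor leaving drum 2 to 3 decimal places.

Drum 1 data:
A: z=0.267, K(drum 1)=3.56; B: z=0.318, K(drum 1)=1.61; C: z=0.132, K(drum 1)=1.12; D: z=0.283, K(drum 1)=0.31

Drum 1:
Rachford–Rice: g(ψ₁) = Σ zᵢ(Kᵢ−1)/(1+ψ₁(Kᵢ−1)) = 0.
Check two-phase: ΣzᵢKᵢ = 1.698 > 1 and Σzᵢ/Kᵢ = 1.303 > 1, so g(0) = 0.698 > 0 and g(1) = -0.303 < 0.
Newton–Raphson from ψ₁ = 0.5:
  ψ₁ = 0.500: g = 0.1653, g' = -0.722 → ψ₁ = 0.729
  ψ₁ = 0.729: g = -0.0055, g' = -0.817 → ψ₁ = 0.722
Converged at ψ₁ = 0.722.
Drum-1 compositions:
  A: x = 0.094, y = 0.334
  B: x = 0.221, y = 0.355
  C: x = 0.121, y = 0.136
  D: x = 0.564, y = 0.175
Drum-2 feed = drum-1 liquid: z₂ = (0.0937, 0.2208, 0.1215, 0.5640).
Drum 2:
Rachford–Rice: g(ψ₂) = Σ zᵢ(Kᵢ−1)/(1+ψ₂(Kᵢ−1)) = 0.
Check two-phase: ΣzᵢKᵢ = 1.892 > 1 and Σzᵢ/Kᵢ = 1.100 > 1, so g(0) = 0.892 > 0 and g(1) = -0.100 < 0.
Newton–Raphson from ψ₂ = 0.5:
  ψ₂ = 0.500: g = 0.1582, g' = -0.644 → ψ₂ = 0.746
  ψ₂ = 0.746: g = 0.0215, g' = -0.497 → ψ₂ = 0.789
  ψ₂ = 0.789: g = 0.0003, g' = -0.486 → ψ₂ = 0.790
Converged at ψ₂ = 0.790.
  A: x = 0.017, y = 0.114
  B: x = 0.085, y = 0.257
  C: x = 0.064, y = 0.137
  D: x = 0.834, y = 0.492

y_A (drum 2) = 0.114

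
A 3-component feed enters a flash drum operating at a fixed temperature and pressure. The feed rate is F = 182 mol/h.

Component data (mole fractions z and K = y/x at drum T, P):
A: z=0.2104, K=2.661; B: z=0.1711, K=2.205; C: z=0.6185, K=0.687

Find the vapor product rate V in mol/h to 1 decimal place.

Let ψ = V/F and solve Σ zᵢ(Kᵢ−1)/(1+ψ(Kᵢ−1)) = 0.
Check two-phase: ΣzᵢKᵢ = 1.3621 > 1 and Σzᵢ/Kᵢ = 1.0570 > 1, so g(0) = 0.3621 > 0 and g(1) = -0.0570 < 0.
Iterate (Newton) starting at ψ = 0.49:
  ψ = 0.4900: g = 0.09364, g' = -0.3592 → ψ = 0.7507
  ψ = 0.7507: g = 0.01074, g' = -0.2870 → ψ = 0.7881
  ψ = 0.7881: g = 0.00011, g' = -0.2810 → ψ = 0.7885
Converged at ψ = 0.7885.
Then V = ψ·F = 0.7885·182 = 143.5 mol/h and L = F − V = 38.5 mol/h.

V = 143.5 mol/h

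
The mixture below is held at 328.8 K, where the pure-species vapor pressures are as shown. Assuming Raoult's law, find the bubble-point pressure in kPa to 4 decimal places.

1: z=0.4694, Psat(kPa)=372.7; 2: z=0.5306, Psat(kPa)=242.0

Pbub = 303.3506 kPa

At the bubble point ψ → 0, so ΣzᵢKᵢ = 1 with Kᵢ = Pᵢˢᵃᵗ/P ⇒ P = ΣzᵢPᵢˢᵃᵗ.
P = 0.4694·372.7 + 0.5306·242.0 = 303.3506 kPa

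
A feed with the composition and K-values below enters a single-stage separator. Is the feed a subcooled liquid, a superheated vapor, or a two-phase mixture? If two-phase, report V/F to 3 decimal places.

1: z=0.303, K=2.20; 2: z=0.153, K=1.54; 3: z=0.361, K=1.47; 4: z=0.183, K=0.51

ΣzᵢKᵢ = 1.526; Σzᵢ/Kᵢ = 0.841.
Since Σzᵢ/Kᵢ < 1 the mixture is above its dew point — single vapor phase.

superheated vapor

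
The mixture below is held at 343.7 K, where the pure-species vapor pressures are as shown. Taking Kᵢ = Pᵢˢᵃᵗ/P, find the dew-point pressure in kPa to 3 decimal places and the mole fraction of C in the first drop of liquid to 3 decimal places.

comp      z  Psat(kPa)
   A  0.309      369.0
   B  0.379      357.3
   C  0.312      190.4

Pdew = 282.742 kPa, x_C = 0.463

At the dew point ψ → 1, so Σzᵢ/Kᵢ = 1 with Kᵢ = Pᵢˢᵃᵗ/P ⇒ 1/P = Σzᵢ/Pᵢˢᵃᵗ.
1/P = 0.309/369.0 + 0.379/357.3 + 0.312/190.4 = 0.003537 ⇒ P = 282.742 kPa
xᵢ = zᵢP/Pᵢˢᵃᵗ ⇒ x_C = 0.312·282.742/190.4 = 0.463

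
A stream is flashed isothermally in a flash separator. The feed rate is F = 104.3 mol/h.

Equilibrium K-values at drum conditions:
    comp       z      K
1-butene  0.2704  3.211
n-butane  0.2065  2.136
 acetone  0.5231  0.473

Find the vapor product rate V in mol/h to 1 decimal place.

V = 61.5 mol/h

Let ψ = V/F and solve Σ zᵢ(Kᵢ−1)/(1+ψ(Kᵢ−1)) = 0.
Check two-phase: ΣzᵢKᵢ = 1.5568 > 1 and Σzᵢ/Kᵢ = 1.2868 > 1, so g(0) = 0.5568 > 0 and g(1) = -0.2868 < 0.
Newton–Raphson from ψ = 0.5:
  ψ = 0.5000: g = 0.05925, g' = -0.6744 → ψ = 0.5879
  ψ = 0.5879: g = 0.00120, g' = -0.6507 → ψ = 0.5897
Converged at ψ = 0.5897.
Then V = ψ·F = 0.5897·104.3 = 61.5 mol/h and L = F − V = 42.8 mol/h.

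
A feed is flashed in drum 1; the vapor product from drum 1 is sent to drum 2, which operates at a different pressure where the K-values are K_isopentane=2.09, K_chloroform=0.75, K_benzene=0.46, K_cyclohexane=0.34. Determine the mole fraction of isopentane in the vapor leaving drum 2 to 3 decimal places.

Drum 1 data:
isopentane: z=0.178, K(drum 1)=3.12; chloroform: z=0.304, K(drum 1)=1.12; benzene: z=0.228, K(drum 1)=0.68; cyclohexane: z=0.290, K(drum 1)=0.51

y_isopentane (drum 2) = 0.597

Drum 1:
Let ψ₁ = V/F and solve Σ zᵢ(Kᵢ−1)/(1+ψ₁(Kᵢ−1)) = 0.
Feasibility: ΣzᵢKᵢ = 1.199, Σzᵢ/Kᵢ = 1.232 — both > 1, two phases present.
Iterate (Newton) starting at ψ₁ = 0.5:
  ψ₁ = 0.500: g = -0.0575, g' = -0.348 → ψ₁ = 0.335
  ψ₁ = 0.335: g = 0.0041, g' = -0.407 → ψ₁ = 0.345
Converged at ψ₁ = 0.345.
Drum-1 compositions:
  isopentane: x = 0.103, y = 0.321
  chloroform: x = 0.292, y = 0.327
  benzene: x = 0.256, y = 0.174
  cyclohexane: x = 0.349, y = 0.178
Drum-2 feed = drum-1 vapor: z₂ = (0.3208, 0.3269, 0.1743, 0.1780).
Drum 2:
Let ψ₂ = V/F and solve Σ zᵢ(Kᵢ−1)/(1+ψ₂(Kᵢ−1)) = 0.
g(0) = ΣzᵢKᵢ − 1 = 0.056 and g(1) = 1 − Σzᵢ/Kᵢ = -0.492, so a root lies in (0, 1).
Iterate (Newton) starting at ψ₂ = 0.52:
  ψ₂ = 0.520: g = -0.1805, g' = -0.460 → ψ₂ = 0.128
  ψ₂ = 0.128: g = -0.0069, g' = -0.467 → ψ₂ = 0.113
Converged at ψ₂ = 0.113.
  isopentane: x = 0.286, y = 0.597
  chloroform: x = 0.336, y = 0.252
  benzene: x = 0.186, y = 0.085
  cyclohexane: x = 0.192, y = 0.065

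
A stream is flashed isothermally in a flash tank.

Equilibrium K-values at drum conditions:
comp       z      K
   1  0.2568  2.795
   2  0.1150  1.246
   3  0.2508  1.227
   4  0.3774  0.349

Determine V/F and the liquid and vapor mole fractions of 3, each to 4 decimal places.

V/F = 0.4239, x_3 = 0.2288, y_3 = 0.2807

Material balance + equilibrium reduce to Σ zᵢ(Kᵢ−1)/(1+V/F(Kᵢ−1)) = 0.
Check two-phase: ΣzᵢKᵢ = 1.3005 > 1 and Σzᵢ/Kᵢ = 1.4700 > 1, so g(0) = 0.3005 > 0 and g(1) = -0.4700 < 0.
Iterate (Newton) starting at V/F = 0.65:
  V/F = 0.6500: g = -0.13917, g' = -0.6719 → V/F = 0.4429
  V/F = 0.4429: g = -0.01117, g' = -0.5889 → V/F = 0.4239
Converged at V/F = 0.4239.
Compositions from xᵢ = zᵢ/(1+V/F(Kᵢ−1)), yᵢ = Kᵢxᵢ:
  1: x = 0.1458, y = 0.4076
  2: x = 0.1041, y = 0.1298
  3: x = 0.2288, y = 0.2807
  4: x = 0.5212, y = 0.1819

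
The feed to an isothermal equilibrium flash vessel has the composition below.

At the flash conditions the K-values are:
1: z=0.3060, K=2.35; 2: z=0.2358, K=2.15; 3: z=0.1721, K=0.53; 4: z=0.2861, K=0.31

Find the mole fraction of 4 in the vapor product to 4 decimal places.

y_4 = 0.1378

Material balance + equilibrium reduce to Σ zᵢ(Kᵢ−1)/(1+ψ(Kᵢ−1)) = 0.
g(0) = ΣzᵢKᵢ − 1 = 0.4060 and g(1) = 1 − Σzᵢ/Kᵢ = -0.4875, so a root lies in (0, 1).
Newton–Raphson from ψ = 0.5:
  ψ = 0.5000: g = 0.01168, g' = -0.7069 → ψ = 0.5165
Converged at ψ = 0.5165.
Compositions from xᵢ = zᵢ/(1+ψ(Kᵢ−1)), yᵢ = Kᵢxᵢ:
  1: x = 0.1803, y = 0.4237
  2: x = 0.1479, y = 0.3181
  3: x = 0.2273, y = 0.1205
  4: x = 0.4445, y = 0.1378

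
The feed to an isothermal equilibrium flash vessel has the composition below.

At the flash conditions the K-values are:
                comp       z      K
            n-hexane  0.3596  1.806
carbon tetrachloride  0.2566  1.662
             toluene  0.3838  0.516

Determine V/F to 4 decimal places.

Rachford–Rice: g(V/F) = Σ zᵢ(Kᵢ−1)/(1+V/F(Kᵢ−1)) = 0.
Check two-phase: ΣzᵢKᵢ = 1.2739 > 1 and Σzᵢ/Kᵢ = 1.0973 > 1, so g(0) = 0.2739 > 0 and g(1) = -0.0973 < 0.
Newton iteration, V/F⁰ = 0.32:
  V/F = 0.3200: g = 0.15078, g' = -0.3501 → V/F = 0.7507
  V/F = 0.7507: g = 0.00228, g' = -0.3627 → V/F = 0.7570
Converged at V/F = 0.7570.

V/F = 0.7570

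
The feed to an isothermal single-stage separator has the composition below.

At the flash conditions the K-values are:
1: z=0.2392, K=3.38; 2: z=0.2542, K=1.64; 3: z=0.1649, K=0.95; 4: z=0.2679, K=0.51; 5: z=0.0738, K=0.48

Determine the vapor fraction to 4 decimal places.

Material balance + equilibrium reduce to Σ zᵢ(Kᵢ−1)/(1+ψ(Kᵢ−1)) = 0.
Check two-phase: ΣzᵢKᵢ = 1.5541 > 1 and Σzᵢ/Kᵢ = 1.0784 > 1, so g(0) = 0.5541 > 0 and g(1) = -0.0784 < 0.
Newton–Raphson from ψ = 0.5:
  ψ = 0.5000: g = 0.14902, g' = -0.4920 → ψ = 0.8029
  ψ = 0.8029: g = 0.01216, g' = -0.4394 → ψ = 0.8306
  ψ = 0.8306: g = -0.00004, g' = -0.4425 → ψ = 0.8305
Converged at ψ = 0.8305.

ψ = 0.8305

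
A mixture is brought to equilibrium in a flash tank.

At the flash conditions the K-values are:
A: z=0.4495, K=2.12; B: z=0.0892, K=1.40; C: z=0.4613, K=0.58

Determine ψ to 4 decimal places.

ψ = 0.8022

Rachford–Rice: g(ψ) = Σ zᵢ(Kᵢ−1)/(1+ψ(Kᵢ−1)) = 0.
Feasibility: ΣzᵢKᵢ = 1.3454, Σzᵢ/Kᵢ = 1.0711 — both > 1, two phases present.
Newton iteration, ψ⁰ = 0.61:
  ψ = 0.6100: g = 0.06730, g' = -0.3553 → ψ = 0.7994
  ψ = 0.7994: g = 0.00098, g' = -0.3496 → ψ = 0.8022
Converged at ψ = 0.8022.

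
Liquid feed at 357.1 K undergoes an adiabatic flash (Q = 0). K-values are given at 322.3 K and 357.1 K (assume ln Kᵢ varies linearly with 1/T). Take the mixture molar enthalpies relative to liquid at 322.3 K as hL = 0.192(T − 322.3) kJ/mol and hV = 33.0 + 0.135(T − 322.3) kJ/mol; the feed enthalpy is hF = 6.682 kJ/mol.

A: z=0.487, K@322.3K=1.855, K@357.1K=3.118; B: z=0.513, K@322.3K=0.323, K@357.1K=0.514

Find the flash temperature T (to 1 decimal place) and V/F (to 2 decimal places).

Adiabatic flash: solve Rachford–Rice at each trial T, then check hF = ψ·hV(T) + (1−ψ)·hL(T).
  T = 322.3 K: K = (1.855, 0.323), RR gives ψ = 0.119, H_out = 3.939 kJ/mol
  T = 357.1 K: K = (3.118, 0.514), RR gives ψ = 0.760, H_out = 30.249 kJ/mol
  T = 339.7 K: K = (2.437, 0.412), RR gives ψ = 0.472, H_out = 18.441 kJ/mol
  T = 331.0 K: K = (2.134, 0.366), RR gives ψ = 0.316, H_out = 11.937 kJ/mol
  T = 326.6 K: K = (1.990, 0.344), RR gives ψ = 0.224, H_out = 8.163 kJ/mol
  T = 324.5 K: K = (1.923, 0.334), RR gives ψ = 0.175, H_out = 6.180 kJ/mol
Linear interpolation between T = 324.5 (H_out = 6.180) and T = 326.6 (H_out = 8.163) on hF = 6.682 gives T ≈ 325.0 K, at which ψ = 0.19.

T = 325.0 K, V/F = 0.19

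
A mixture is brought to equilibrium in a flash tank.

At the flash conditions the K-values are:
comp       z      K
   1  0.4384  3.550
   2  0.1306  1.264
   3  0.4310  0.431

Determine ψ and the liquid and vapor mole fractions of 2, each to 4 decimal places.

ψ = 0.7301, x_2 = 0.1095, y_2 = 0.1384

Rachford–Rice: g(ψ) = Σ zᵢ(Kᵢ−1)/(1+ψ(Kᵢ−1)) = 0.
Feasibility: ΣzᵢKᵢ = 1.9072, Σzᵢ/Kᵢ = 1.2268 — both > 1, two phases present.
Newton–Raphson from ψ = 0.5:
  ψ = 0.5000: g = 0.17910, g' = -0.8305 → ψ = 0.7157
  ψ = 0.7157: g = 0.01103, g' = -0.7608 → ψ = 0.7302
  ψ = 0.7302: g = -0.00001, g' = -0.7628 → ψ = 0.7301
Converged at ψ = 0.7301.
Compositions from xᵢ = zᵢ/(1+ψ(Kᵢ−1)), yᵢ = Kᵢxᵢ:
  1: x = 0.1532, y = 0.5438
  2: x = 0.1095, y = 0.1384
  3: x = 0.7373, y = 0.3178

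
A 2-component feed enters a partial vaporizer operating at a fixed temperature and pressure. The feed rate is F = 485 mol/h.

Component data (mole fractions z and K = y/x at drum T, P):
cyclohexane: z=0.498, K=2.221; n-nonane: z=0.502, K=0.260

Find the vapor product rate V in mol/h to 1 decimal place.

V = 127.0 mol/h

Binary case is linear: z₁(K₁−1)(1+ψ(K₂−1)) + z₂(K₂−1)(1+ψ(K₁−1)) = 0
⇒ ψ = [z₁(K₁−1)+z₂(K₂−1)] / [−(K₁−1)(K₂−1)] = 0.2366/0.9035 = 0.262
Then V = ψ·F = 0.2618·485 = 127.0 mol/h and L = F − V = 358.0 mol/h.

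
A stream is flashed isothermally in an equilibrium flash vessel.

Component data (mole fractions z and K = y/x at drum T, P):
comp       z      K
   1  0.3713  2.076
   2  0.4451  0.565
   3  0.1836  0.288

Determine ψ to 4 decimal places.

ψ = 0.1323

Material balance + equilibrium reduce to Σ zᵢ(Kᵢ−1)/(1+ψ(Kᵢ−1)) = 0.
Feasibility: ΣzᵢKᵢ = 1.0752, Σzᵢ/Kᵢ = 1.6041 — both > 1, two phases present.
Newton iteration, ψ⁰ = 0.5:
  ψ = 0.5000: g = -0.19066, g' = -0.5437 → ψ = 0.1493
  ψ = 0.1493: g = -0.00914, g' = -0.5320 → ψ = 0.1322
  ψ = 0.1322: g = 0.00005, g' = -0.5377 → ψ = 0.1323
Converged at ψ = 0.1323.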